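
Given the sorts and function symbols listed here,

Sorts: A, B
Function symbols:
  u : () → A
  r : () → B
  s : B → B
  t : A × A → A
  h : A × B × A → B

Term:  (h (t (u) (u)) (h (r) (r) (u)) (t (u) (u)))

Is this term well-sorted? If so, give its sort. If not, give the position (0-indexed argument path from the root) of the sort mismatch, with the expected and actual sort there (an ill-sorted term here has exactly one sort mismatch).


    (u) : A
    (u) : A
  (t (u) (u)) : A
    (r) : B
    (r) : B
    (u) : A
  (h (r) (r) (u)) : ✗ arg 0 at [1, 0] has sort B, expected A
    (u) : A
    (u) : A
  (t (u) (u)) : A

ill-sorted at position [1, 0]: expected A, got B


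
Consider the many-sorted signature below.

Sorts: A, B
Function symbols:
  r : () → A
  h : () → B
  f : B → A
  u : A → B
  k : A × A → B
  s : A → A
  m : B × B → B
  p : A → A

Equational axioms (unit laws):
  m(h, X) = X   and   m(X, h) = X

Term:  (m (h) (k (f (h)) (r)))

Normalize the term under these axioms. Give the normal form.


1. (m (h) (k (f (h)) (r)))  →  (k (f (h)) (r))

normal form = (k (f (h)) (r))


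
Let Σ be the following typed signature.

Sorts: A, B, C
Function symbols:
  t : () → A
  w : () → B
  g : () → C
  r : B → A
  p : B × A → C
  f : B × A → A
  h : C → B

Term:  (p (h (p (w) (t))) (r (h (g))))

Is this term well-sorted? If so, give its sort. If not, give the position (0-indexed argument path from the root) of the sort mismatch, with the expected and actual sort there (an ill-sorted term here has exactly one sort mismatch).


well-sorted; sort = C

      (w) : B
      (t) : A
    (p (w) (t)) : C
  (h (p (w) (t))) : B
      (g) : C
    (h (g)) : B
  (r (h (g))) : A
(p (h (p (w) (t))) (r (h (g)))) : C


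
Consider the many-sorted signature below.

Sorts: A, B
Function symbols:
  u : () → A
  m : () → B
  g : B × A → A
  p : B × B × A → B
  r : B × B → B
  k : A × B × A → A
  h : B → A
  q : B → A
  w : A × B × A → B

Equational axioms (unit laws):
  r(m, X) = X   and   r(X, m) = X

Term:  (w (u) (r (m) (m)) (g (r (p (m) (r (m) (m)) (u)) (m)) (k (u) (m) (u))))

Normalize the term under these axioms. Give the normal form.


1. (w (u) (r (m) (m)) (g (r (p (m) (r (m) (m)) (u)) (m)) (k (u) (m) (u))))  →  (w (u) (m) (g (r (p (m) (r (m) (m)) (u)) (m)) (k (u) (m) (u))))
2. (w (u) (m) (g (r (p (m) (r (m) (m)) (u)) (m)) (k (u) (m) (u))))  →  (w (u) (m) (g (p (m) (r (m) (m)) (u)) (k (u) (m) (u))))
3. (w (u) (m) (g (p (m) (r (m) (m)) (u)) (k (u) (m) (u))))  →  (w (u) (m) (g (p (m) (m) (u)) (k (u) (m) (u))))

normal form = (w (u) (m) (g (p (m) (m) (u)) (k (u) (m) (u))))


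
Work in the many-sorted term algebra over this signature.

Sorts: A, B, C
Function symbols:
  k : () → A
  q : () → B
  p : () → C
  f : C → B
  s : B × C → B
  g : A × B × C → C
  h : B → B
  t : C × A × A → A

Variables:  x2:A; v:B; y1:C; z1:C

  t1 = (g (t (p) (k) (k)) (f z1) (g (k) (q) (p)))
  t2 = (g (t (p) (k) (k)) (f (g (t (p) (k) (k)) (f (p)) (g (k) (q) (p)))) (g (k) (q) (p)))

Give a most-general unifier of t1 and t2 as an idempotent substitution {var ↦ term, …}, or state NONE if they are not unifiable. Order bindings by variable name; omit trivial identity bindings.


{z1 ↦ (g (t (p) (k) (k)) (f (p)) (g (k) (q) (p)))}


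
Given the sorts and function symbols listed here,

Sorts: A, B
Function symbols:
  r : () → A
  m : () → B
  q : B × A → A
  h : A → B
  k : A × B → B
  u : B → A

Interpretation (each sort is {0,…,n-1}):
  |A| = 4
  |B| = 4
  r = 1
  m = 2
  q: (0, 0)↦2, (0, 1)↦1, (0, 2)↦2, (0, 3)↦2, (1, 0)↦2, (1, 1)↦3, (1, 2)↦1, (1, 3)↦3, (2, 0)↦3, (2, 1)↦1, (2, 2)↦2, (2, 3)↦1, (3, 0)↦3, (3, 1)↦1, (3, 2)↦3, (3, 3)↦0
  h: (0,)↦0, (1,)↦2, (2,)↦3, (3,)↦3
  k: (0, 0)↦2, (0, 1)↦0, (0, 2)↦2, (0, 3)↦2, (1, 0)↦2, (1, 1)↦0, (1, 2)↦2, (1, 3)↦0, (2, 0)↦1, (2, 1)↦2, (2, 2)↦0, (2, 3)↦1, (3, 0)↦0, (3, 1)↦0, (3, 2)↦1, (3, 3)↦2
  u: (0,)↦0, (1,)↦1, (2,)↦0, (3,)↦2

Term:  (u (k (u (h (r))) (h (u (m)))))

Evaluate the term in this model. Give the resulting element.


  r = 1
  (h (r)) = h(1,) = 2
  (u (h (r))) = u(2,) = 0
  m = 2
  (u (m)) = u(2,) = 0
  (h (u (m))) = h(0,) = 0
  (k (u (h (r))) (h (u (m)))) = k(0, 0) = 2
  (u (k (u (h (r))) (h (u (m))))) = u(2,) = 0

value = 0


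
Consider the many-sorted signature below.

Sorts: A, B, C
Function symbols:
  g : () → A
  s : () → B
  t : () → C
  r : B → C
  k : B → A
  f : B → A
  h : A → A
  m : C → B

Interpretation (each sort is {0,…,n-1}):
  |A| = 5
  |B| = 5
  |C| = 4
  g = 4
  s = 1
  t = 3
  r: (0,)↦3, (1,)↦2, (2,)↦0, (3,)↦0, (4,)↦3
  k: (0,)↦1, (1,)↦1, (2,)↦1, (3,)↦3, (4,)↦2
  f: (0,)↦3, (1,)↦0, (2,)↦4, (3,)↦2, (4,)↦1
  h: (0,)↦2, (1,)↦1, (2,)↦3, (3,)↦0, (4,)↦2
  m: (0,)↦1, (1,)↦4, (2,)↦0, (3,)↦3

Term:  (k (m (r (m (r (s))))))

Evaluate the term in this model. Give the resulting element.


value = 3

  s = 1
  (r (s)) = r(1,) = 2
  (m (r (s))) = m(2,) = 0
  (r (m (r (s)))) = r(0,) = 3
  (m (r (m (r (s))))) = m(3,) = 3
  (k (m (r (m (r (s)))))) = k(3,) = 3


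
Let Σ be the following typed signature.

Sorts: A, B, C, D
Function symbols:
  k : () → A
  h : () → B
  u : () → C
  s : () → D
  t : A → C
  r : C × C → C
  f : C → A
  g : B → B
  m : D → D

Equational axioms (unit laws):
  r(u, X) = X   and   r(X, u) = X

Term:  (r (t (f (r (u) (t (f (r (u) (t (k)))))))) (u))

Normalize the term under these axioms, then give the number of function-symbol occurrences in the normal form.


size = 6

1. (r (t (f (r (u) (t (f (r (u) (t (k)))))))) (u))  →  (t (f (r (u) (t (f (r (u) (t (k))))))))
2. (t (f (r (u) (t (f (r (u) (t (k))))))))  →  (t (f (t (f (r (u) (t (k)))))))
3. (t (f (t (f (r (u) (t (k)))))))  →  (t (f (t (f (t (k))))))
normal form: (t (f (t (f (t (k))))))


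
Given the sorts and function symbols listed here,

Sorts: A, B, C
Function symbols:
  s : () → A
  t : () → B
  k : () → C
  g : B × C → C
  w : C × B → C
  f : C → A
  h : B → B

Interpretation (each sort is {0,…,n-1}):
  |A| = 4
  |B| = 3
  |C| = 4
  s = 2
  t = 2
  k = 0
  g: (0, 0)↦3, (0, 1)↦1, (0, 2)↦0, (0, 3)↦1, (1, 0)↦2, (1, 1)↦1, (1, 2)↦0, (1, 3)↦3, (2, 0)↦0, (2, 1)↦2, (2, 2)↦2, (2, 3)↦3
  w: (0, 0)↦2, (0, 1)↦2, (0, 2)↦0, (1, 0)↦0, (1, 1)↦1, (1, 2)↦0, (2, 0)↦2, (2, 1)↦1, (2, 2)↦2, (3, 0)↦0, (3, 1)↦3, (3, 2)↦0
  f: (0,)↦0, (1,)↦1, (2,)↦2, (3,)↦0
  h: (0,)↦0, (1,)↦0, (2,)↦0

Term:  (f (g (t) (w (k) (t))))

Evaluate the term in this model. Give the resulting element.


  t = 2
  k = 0
  t = 2
  (w (k) (t)) = w(0, 2) = 0
  (g (t) (w (k) (t))) = g(2, 0) = 0
  (f (g (t) (w (k) (t)))) = f(0,) = 0

value = 0


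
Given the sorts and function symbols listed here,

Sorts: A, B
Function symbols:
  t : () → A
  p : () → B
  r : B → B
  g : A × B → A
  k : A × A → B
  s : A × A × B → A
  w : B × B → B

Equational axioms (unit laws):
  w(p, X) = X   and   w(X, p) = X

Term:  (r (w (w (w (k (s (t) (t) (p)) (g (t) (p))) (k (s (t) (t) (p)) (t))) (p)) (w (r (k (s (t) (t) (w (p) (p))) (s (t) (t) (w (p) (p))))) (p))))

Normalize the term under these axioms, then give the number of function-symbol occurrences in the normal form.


1. (r (w (w (w (k (s (t) (t) (p)) (g (t) (p))) (k (s (t) (t) (p)) (t))) (p)) (w (r (k (s (t) (t) (w (p) (p))) (s (t) (t) (w (p) (p))))) (p))))  →  (r (w (w (k (s (t) (t) (p)) (g (t) (p))) (k (s (t) (t) (p)) (t))) (w (r (k (s (t) (t) (w (p) (p))) (s (t) (t) (w (p) (p))))) (p))))
2. (r (w (w (k (s (t) (t) (p)) (g (t) (p))) (k (s (t) (t) (p)) (t))) (w (r (k (s (t) (t) (w (p) (p))) (s (t) (t) (w (p) (p))))) (p))))  →  (r (w (w (k (s (t) (t) (p)) (g (t) (p))) (k (s (t) (t) (p)) (t))) (r (k (s (t) (t) (w (p) (p))) (s (t) (t) (w (p) (p)))))))
3. (r (w (w (k (s (t) (t) (p)) (g (t) (p))) (k (s (t) (t) (p)) (t))) (r (k (s (t) (t) (w (p) (p))) (s (t) (t) (w (p) (p)))))))  →  (r (w (w (k (s (t) (t) (p)) (g (t) (p))) (k (s (t) (t) (p)) (t))) (r (k (s (t) (t) (p)) (s (t) (t) (w (p) (p)))))))
4. (r (w (w (k (s (t) (t) (p)) (g (t) (p))) (k (s (t) (t) (p)) (t))) (r (k (s (t) (t) (p)) (s (t) (t) (w (p) (p)))))))  →  (r (w (w (k (s (t) (t) (p)) (g (t) (p))) (k (s (t) (t) (p)) (t))) (r (k (s (t) (t) (p)) (s (t) (t) (p))))))
normal form: (r (w (w (k (s (t) (t) (p)) (g (t) (p))) (k (s (t) (t) (p)) (t))) (r (k (s (t) (t) (p)) (s (t) (t) (p))))))

size = 27


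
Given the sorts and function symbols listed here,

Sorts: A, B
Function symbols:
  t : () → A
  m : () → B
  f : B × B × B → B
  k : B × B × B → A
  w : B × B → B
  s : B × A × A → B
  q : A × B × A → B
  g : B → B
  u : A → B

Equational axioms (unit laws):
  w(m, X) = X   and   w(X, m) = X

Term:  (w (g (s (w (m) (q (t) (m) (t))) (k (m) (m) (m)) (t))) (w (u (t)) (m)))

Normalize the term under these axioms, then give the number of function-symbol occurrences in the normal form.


1. (w (g (s (w (m) (q (t) (m) (t))) (k (m) (m) (m)) (t))) (w (u (t)) (m)))  →  (w (g (s (q (t) (m) (t)) (k (m) (m) (m)) (t))) (w (u (t)) (m)))
2. (w (g (s (q (t) (m) (t)) (k (m) (m) (m)) (t))) (w (u (t)) (m)))  →  (w (g (s (q (t) (m) (t)) (k (m) (m) (m)) (t))) (u (t)))
normal form: (w (g (s (q (t) (m) (t)) (k (m) (m) (m)) (t))) (u (t)))

size = 14


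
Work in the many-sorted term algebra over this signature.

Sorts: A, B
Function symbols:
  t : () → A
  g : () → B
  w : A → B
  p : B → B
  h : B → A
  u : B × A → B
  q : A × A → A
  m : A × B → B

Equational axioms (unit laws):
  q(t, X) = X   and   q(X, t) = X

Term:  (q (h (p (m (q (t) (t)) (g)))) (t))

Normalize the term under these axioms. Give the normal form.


normal form = (h (p (m (t) (g))))

1. (q (h (p (m (q (t) (t)) (g)))) (t))  →  (h (p (m (q (t) (t)) (g))))
2. (h (p (m (q (t) (t)) (g))))  →  (h (p (m (t) (g))))


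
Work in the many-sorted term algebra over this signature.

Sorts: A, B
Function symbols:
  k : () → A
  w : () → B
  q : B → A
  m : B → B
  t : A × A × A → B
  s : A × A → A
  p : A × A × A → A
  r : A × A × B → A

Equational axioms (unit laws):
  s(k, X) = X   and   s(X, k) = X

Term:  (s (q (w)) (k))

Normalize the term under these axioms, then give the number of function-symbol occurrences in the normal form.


1. (s (q (w)) (k))  →  (q (w))
normal form: (q (w))

size = 2


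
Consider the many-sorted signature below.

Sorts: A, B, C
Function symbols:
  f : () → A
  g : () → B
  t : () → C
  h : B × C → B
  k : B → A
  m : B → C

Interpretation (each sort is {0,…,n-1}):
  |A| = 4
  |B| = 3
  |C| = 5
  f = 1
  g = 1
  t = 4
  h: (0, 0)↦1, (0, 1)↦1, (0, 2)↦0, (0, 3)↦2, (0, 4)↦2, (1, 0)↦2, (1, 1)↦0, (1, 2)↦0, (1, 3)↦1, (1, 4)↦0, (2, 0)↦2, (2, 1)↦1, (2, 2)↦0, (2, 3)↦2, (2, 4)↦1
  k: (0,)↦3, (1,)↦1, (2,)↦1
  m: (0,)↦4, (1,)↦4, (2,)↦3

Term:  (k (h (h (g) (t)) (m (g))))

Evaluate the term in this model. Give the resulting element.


  g = 1
  t = 4
  (h (g) (t)) = h(1, 4) = 0
  g = 1
  (m (g)) = m(1,) = 4
  (h (h (g) (t)) (m (g))) = h(0, 4) = 2
  (k (h (h (g) (t)) (m (g)))) = k(2,) = 1

value = 1


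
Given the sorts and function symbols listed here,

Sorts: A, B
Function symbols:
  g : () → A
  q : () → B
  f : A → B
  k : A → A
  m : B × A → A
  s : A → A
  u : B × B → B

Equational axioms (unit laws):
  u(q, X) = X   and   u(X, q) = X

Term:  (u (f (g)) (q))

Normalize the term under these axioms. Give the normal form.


normal form = (f (g))

1. (u (f (g)) (q))  →  (f (g))


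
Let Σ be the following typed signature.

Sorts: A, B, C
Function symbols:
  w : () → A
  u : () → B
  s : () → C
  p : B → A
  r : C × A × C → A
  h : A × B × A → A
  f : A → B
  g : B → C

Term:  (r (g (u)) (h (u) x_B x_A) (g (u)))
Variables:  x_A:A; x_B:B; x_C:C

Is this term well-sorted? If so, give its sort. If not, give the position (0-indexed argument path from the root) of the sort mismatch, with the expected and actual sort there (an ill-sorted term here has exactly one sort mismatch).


ill-sorted at position [1, 0]: expected A, got B

    (u) : B
  (g (u)) : C
    (u) : B
    x_B : B
    x_A : A
  (h (u) x_B x_A) : ✗ arg 0 at [1, 0] has sort B, expected A
    (u) : B
  (g (u)) : C


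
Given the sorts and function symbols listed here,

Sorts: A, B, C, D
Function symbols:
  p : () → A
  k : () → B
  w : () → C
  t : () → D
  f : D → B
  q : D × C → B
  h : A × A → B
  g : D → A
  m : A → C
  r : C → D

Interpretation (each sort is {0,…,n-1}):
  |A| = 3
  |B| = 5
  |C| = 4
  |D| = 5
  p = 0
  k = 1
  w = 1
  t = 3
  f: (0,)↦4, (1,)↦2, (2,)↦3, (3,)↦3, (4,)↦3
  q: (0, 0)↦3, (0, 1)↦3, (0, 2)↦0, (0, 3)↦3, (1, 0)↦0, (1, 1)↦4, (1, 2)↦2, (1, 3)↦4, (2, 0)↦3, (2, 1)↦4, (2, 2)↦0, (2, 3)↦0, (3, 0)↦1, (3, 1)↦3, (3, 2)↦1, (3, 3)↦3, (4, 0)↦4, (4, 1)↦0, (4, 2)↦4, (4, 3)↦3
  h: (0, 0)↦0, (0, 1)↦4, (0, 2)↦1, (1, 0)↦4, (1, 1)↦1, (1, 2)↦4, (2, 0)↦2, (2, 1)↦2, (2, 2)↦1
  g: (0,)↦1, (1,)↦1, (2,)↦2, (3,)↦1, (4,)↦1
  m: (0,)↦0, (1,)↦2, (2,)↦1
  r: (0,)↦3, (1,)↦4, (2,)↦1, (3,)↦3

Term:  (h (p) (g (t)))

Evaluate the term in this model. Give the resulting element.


value = 4

  p = 0
  t = 3
  (g (t)) = g(3,) = 1
  (h (p) (g (t))) = h(0, 1) = 4


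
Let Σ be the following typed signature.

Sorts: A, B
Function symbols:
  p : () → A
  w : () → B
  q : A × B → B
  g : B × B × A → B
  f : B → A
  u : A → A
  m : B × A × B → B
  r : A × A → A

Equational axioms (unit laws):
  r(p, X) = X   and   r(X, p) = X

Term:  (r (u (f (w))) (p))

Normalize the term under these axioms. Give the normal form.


1. (r (u (f (w))) (p))  →  (u (f (w)))

normal form = (u (f (w)))


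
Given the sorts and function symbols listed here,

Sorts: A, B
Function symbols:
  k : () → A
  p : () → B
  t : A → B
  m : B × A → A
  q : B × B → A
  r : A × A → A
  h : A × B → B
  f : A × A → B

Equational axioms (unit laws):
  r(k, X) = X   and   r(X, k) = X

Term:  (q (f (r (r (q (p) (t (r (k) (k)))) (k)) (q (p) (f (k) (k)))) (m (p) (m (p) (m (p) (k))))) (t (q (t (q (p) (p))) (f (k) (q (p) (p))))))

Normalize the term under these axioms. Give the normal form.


normal form = (q (f (r (q (p) (t (k))) (q (p) (f (k) (k)))) (m (p) (m (p) (m (p) (k))))) (t (q (t (q (p) (p))) (f (k) (q (p) (p))))))

1. (q (f (r (r (q (p) (t (r (k) (k)))) (k)) (q (p) (f (k) (k)))) (m (p) (m (p) (m (p) (k))))) (t (q (t (q (p) (p))) (f (k) (q (p) (p))))))  →  (q (f (r (q (p) (t (r (k) (k)))) (q (p) (f (k) (k)))) (m (p) (m (p) (m (p) (k))))) (t (q (t (q (p) (p))) (f (k) (q (p) (p))))))
2. (q (f (r (q (p) (t (r (k) (k)))) (q (p) (f (k) (k)))) (m (p) (m (p) (m (p) (k))))) (t (q (t (q (p) (p))) (f (k) (q (p) (p))))))  →  (q (f (r (q (p) (t (k))) (q (p) (f (k) (k)))) (m (p) (m (p) (m (p) (k))))) (t (q (t (q (p) (p))) (f (k) (q (p) (p))))))


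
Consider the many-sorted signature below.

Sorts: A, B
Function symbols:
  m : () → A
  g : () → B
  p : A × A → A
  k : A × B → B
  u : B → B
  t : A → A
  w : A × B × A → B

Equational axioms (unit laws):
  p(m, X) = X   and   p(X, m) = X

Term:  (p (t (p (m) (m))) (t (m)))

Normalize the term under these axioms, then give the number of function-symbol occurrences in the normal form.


size = 5

1. (p (t (p (m) (m))) (t (m)))  →  (p (t (m)) (t (m)))
normal form: (p (t (m)) (t (m)))


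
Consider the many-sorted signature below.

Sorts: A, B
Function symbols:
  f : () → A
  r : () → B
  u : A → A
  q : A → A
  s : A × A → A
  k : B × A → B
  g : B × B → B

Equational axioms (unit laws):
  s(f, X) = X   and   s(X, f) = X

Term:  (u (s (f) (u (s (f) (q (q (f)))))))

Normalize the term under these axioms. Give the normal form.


1. (u (s (f) (u (s (f) (q (q (f)))))))  →  (u (u (s (f) (q (q (f))))))
2. (u (u (s (f) (q (q (f))))))  →  (u (u (q (q (f)))))

normal form = (u (u (q (q (f)))))


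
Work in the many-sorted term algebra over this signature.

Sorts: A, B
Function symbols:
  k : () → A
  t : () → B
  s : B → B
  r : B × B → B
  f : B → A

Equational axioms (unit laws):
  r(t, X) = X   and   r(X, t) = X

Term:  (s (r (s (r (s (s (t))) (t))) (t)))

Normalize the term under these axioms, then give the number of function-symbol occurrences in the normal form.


1. (s (r (s (r (s (s (t))) (t))) (t)))  →  (s (s (r (s (s (t))) (t))))
2. (s (s (r (s (s (t))) (t))))  →  (s (s (s (s (t)))))
normal form: (s (s (s (s (t)))))

size = 5


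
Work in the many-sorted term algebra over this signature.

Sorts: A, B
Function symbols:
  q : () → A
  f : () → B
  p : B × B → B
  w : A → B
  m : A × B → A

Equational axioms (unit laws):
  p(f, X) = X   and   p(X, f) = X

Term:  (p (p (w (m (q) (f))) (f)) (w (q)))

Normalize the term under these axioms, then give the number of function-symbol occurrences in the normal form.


1. (p (p (w (m (q) (f))) (f)) (w (q)))  →  (p (w (m (q) (f))) (w (q)))
normal form: (p (w (m (q) (f))) (w (q)))

size = 7


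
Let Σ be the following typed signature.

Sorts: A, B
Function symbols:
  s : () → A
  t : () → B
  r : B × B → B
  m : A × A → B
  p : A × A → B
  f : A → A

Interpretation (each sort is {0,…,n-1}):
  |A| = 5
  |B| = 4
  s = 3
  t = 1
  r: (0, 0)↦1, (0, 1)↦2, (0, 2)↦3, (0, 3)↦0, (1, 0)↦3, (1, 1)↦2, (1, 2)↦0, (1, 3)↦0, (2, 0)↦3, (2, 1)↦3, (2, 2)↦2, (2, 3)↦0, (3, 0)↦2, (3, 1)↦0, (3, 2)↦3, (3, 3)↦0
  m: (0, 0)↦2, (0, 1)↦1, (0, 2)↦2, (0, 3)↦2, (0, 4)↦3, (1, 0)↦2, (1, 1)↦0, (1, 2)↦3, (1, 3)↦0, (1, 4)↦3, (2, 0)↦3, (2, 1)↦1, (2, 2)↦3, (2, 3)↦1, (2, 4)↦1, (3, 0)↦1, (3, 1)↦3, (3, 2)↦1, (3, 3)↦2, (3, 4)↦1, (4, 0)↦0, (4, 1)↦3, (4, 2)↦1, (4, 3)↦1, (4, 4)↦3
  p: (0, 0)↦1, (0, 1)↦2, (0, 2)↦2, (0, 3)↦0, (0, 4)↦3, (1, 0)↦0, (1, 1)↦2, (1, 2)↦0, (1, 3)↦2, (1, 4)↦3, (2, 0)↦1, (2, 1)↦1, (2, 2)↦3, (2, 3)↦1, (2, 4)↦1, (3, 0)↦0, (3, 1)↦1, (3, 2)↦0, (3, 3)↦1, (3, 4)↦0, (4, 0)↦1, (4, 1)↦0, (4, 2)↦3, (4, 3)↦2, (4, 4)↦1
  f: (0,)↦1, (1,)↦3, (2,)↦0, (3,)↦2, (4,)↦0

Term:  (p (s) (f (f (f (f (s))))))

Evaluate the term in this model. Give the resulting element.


  s = 3
  s = 3
  (f (s)) = f(3,) = 2
  (f (f (s))) = f(2,) = 0
  (f (f (f (s)))) = f(0,) = 1
  (f (f (f (f (s))))) = f(1,) = 3
  (p (s) (f (f (f (f (s)))))) = p(3, 3) = 1

value = 1


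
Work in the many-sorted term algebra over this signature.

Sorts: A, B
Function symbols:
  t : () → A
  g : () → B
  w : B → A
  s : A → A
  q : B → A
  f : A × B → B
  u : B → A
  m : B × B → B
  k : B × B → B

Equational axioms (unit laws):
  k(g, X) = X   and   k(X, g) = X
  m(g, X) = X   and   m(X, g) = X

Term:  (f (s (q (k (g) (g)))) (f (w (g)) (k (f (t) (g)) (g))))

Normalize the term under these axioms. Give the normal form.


1. (f (s (q (k (g) (g)))) (f (w (g)) (k (f (t) (g)) (g))))  →  (f (s (q (g))) (f (w (g)) (k (f (t) (g)) (g))))
2. (f (s (q (g))) (f (w (g)) (k (f (t) (g)) (g))))  →  (f (s (q (g))) (f (w (g)) (f (t) (g))))

normal form = (f (s (q (g))) (f (w (g)) (f (t) (g))))


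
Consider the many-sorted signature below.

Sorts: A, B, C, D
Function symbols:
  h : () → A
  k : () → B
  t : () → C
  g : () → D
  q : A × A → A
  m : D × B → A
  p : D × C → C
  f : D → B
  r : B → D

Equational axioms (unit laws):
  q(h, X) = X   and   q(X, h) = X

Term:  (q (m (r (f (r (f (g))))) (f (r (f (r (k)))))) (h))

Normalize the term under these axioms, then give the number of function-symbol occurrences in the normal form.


1. (q (m (r (f (r (f (g))))) (f (r (f (r (k)))))) (h))  →  (m (r (f (r (f (g))))) (f (r (f (r (k))))))
normal form: (m (r (f (r (f (g))))) (f (r (f (r (k))))))

size = 11


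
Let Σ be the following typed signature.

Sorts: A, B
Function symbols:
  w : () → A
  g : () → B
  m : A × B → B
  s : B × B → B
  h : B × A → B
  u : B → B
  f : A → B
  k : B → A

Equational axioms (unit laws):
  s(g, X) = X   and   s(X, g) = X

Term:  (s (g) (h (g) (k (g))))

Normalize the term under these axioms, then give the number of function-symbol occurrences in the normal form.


size = 4

1. (s (g) (h (g) (k (g))))  →  (h (g) (k (g)))
normal form: (h (g) (k (g)))


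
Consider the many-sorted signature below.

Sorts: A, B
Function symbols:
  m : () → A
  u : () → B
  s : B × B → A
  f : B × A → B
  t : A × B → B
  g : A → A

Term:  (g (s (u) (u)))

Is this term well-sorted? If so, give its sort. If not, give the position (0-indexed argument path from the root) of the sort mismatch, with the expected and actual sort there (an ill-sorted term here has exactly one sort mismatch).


    (u) : B
    (u) : B
  (s (u) (u)) : A
(g (s (u) (u))) : A

well-sorted; sort = A


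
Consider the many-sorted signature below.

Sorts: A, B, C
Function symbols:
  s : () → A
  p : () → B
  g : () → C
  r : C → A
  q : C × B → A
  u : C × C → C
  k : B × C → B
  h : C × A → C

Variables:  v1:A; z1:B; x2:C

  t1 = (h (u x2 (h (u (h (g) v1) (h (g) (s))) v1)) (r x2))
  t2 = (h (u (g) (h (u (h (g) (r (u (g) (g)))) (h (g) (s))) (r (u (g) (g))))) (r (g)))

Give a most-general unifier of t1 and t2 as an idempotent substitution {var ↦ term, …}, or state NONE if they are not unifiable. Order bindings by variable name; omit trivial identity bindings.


{v1 ↦ (r (u (g) (g))), x2 ↦ (g)}


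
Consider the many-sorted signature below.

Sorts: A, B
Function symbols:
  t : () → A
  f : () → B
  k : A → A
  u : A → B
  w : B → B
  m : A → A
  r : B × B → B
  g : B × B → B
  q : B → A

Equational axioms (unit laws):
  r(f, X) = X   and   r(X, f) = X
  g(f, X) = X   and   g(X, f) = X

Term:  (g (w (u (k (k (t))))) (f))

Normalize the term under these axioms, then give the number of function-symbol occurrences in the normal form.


1. (g (w (u (k (k (t))))) (f))  →  (w (u (k (k (t)))))
normal form: (w (u (k (k (t)))))

size = 5


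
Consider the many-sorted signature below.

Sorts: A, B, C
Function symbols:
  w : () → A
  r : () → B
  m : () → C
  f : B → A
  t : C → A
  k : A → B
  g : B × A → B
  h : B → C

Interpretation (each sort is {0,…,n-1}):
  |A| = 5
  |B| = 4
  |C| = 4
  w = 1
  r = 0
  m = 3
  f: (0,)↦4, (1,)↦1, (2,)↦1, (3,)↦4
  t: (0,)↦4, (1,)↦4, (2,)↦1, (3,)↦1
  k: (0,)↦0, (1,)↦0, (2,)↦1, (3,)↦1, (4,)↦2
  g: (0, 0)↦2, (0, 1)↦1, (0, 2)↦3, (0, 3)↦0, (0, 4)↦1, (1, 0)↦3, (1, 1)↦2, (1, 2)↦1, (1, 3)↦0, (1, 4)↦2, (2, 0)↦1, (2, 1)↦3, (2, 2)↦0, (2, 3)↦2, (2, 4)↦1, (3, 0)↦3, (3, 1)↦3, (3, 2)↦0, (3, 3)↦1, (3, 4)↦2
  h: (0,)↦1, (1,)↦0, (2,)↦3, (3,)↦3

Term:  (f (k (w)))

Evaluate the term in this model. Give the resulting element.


value = 4

  w = 1
  (k (w)) = k(1,) = 0
  (f (k (w))) = f(0,) = 4


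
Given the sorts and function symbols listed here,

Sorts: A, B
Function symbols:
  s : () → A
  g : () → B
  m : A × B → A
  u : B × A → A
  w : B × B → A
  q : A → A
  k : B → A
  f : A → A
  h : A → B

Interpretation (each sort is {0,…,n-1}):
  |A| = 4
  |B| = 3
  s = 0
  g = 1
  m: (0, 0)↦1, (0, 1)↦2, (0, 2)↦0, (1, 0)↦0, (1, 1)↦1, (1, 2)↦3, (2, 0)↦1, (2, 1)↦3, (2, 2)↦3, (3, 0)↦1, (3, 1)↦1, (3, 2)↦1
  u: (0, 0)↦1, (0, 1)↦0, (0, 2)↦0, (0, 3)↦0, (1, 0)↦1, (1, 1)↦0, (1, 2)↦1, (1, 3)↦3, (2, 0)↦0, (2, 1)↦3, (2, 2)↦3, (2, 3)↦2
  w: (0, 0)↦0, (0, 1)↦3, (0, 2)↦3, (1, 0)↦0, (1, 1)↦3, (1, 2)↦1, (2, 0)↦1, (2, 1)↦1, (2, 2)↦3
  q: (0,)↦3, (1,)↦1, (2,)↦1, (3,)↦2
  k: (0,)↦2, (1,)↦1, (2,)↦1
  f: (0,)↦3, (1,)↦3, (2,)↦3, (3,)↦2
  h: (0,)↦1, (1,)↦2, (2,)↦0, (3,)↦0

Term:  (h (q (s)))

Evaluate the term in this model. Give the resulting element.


value = 0

  s = 0
  (q (s)) = q(0,) = 3
  (h (q (s))) = h(3,) = 0


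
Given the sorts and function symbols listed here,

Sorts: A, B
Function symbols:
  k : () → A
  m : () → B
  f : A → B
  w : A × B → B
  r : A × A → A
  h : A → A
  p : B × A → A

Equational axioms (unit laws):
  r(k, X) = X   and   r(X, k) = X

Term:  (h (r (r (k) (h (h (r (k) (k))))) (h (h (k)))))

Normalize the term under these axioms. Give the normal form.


normal form = (h (r (h (h (k))) (h (h (k)))))

1. (h (r (r (k) (h (h (r (k) (k))))) (h (h (k)))))  →  (h (r (h (h (r (k) (k)))) (h (h (k)))))
2. (h (r (h (h (r (k) (k)))) (h (h (k)))))  →  (h (r (h (h (k))) (h (h (k)))))


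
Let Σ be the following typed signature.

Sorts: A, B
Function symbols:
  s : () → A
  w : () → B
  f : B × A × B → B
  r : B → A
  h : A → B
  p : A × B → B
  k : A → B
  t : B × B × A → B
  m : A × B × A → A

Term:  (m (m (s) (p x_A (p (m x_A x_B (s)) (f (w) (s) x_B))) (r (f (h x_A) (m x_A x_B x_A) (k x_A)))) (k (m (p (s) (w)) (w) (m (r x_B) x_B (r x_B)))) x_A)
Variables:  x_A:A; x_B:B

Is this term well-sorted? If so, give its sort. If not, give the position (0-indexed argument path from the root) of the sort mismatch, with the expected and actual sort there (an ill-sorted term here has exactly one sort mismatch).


ill-sorted at position [1, 0, 0]: expected A, got B

    (s) : A
      x_A : A
          x_A : A
          x_B : B
          (s) : A
        (m x_A x_B (s)) : A
          (w) : B
          (s) : A
          x_B : B
        (f (w) (s) x_B) : B
      (p (m x_A x_B (s)) (f (w) (s) x_B)) : B
    (p x_A (p (m x_A x_B (s)) (f (w) (s) x_B))) : B
          x_A : A
        (h x_A) : B
          x_A : A
          x_B : B
          x_A : A
        (m x_A x_B x_A) : A
          x_A : A
        (k x_A) : B
      (f (h x_A) (m x_A x_B x_A) (k x_A)) : B
    (r (f (h x_A) (m x_A x_B x_A) (k x_A))) : A
  (m (s) (p x_A (p (m x_A x_B (s)) (f (w) (s) x_B))) (r (f (h x_A) (m x_A x_B x_A) (k x_A)))) : A
        (s) : A
        (w) : B
      (p (s) (w)) : B
      (w) : B
          x_B : B
        (r x_B) : A
        x_B : B
          x_B : B
        (r x_B) : A
      (m (r x_B) x_B (r x_B)) : A
    (m (p (s) (w)) (w) (m (r x_B) x_B (r x_B))) : ✗ arg 0 at [1, 0, 0] has sort B, expected A
  x_A : A


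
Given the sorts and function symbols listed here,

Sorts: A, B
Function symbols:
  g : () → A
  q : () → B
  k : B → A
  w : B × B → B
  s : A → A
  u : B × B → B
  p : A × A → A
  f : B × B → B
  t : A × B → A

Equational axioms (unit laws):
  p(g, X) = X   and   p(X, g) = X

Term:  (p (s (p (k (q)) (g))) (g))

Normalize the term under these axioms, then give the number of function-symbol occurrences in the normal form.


size = 3

1. (p (s (p (k (q)) (g))) (g))  →  (s (p (k (q)) (g)))
2. (s (p (k (q)) (g)))  →  (s (k (q)))
normal form: (s (k (q)))


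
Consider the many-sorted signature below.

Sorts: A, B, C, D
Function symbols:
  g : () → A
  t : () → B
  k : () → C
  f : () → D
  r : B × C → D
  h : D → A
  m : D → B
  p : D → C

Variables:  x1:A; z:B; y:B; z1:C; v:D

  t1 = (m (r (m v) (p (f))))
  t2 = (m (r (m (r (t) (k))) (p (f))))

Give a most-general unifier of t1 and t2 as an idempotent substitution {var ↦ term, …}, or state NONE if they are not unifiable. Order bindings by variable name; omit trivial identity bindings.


{v ↦ (r (t) (k))}


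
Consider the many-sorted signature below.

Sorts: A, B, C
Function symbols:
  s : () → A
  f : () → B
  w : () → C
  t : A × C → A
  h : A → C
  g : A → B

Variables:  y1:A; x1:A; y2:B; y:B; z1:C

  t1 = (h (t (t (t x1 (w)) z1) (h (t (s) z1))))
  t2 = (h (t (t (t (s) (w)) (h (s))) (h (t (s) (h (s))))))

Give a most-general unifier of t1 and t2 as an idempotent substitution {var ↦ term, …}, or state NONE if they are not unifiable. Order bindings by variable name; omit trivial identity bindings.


{x1 ↦ (s), z1 ↦ (h (s))}


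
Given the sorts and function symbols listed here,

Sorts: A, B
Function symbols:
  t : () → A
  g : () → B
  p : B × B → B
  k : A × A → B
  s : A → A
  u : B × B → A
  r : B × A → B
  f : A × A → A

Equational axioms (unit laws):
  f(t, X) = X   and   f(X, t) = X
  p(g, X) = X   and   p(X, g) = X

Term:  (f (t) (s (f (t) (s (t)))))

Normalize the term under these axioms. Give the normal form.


normal form = (s (s (t)))

1. (f (t) (s (f (t) (s (t)))))  →  (s (f (t) (s (t))))
2. (s (f (t) (s (t))))  →  (s (s (t)))


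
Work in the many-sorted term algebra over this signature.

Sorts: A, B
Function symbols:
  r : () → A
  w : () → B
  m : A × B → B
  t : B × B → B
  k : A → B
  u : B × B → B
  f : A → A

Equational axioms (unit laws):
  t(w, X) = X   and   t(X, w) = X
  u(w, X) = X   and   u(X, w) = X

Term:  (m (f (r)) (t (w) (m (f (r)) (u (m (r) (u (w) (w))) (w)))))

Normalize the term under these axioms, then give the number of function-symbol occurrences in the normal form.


1. (m (f (r)) (t (w) (m (f (r)) (u (m (r) (u (w) (w))) (w)))))  →  (m (f (r)) (m (f (r)) (u (m (r) (u (w) (w))) (w))))
2. (m (f (r)) (m (f (r)) (u (m (r) (u (w) (w))) (w))))  →  (m (f (r)) (m (f (r)) (m (r) (u (w) (w)))))
3. (m (f (r)) (m (f (r)) (m (r) (u (w) (w)))))  →  (m (f (r)) (m (f (r)) (m (r) (w))))
normal form: (m (f (r)) (m (f (r)) (m (r) (w))))

size = 9


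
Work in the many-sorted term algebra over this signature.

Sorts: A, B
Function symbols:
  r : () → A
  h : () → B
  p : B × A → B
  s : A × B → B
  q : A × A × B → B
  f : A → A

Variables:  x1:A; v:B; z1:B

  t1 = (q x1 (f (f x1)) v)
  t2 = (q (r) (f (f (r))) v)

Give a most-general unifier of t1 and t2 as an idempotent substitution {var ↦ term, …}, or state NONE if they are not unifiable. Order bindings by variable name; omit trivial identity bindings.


{x1 ↦ (r)}


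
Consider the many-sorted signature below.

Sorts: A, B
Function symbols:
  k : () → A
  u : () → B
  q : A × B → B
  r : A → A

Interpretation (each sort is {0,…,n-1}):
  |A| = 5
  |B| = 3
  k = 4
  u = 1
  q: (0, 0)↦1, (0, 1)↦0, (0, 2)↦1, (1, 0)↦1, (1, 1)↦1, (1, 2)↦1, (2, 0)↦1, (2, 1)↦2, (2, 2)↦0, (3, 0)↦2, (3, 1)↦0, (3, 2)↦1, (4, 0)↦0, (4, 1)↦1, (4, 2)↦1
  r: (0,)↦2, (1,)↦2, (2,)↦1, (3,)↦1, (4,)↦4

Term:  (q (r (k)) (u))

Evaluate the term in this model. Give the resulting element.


value = 1

  k = 4
  (r (k)) = r(4,) = 4
  u = 1
  (q (r (k)) (u)) = q(4, 1) = 1


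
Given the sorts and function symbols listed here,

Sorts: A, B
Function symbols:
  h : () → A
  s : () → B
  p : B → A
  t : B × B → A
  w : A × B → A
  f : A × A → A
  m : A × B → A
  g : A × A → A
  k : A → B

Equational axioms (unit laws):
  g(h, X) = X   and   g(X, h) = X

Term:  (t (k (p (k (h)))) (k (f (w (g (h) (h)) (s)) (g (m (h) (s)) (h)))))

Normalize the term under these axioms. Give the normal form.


1. (t (k (p (k (h)))) (k (f (w (g (h) (h)) (s)) (g (m (h) (s)) (h)))))  →  (t (k (p (k (h)))) (k (f (w (h) (s)) (g (m (h) (s)) (h)))))
2. (t (k (p (k (h)))) (k (f (w (h) (s)) (g (m (h) (s)) (h)))))  →  (t (k (p (k (h)))) (k (f (w (h) (s)) (m (h) (s)))))

normal form = (t (k (p (k (h)))) (k (f (w (h) (s)) (m (h) (s)))))


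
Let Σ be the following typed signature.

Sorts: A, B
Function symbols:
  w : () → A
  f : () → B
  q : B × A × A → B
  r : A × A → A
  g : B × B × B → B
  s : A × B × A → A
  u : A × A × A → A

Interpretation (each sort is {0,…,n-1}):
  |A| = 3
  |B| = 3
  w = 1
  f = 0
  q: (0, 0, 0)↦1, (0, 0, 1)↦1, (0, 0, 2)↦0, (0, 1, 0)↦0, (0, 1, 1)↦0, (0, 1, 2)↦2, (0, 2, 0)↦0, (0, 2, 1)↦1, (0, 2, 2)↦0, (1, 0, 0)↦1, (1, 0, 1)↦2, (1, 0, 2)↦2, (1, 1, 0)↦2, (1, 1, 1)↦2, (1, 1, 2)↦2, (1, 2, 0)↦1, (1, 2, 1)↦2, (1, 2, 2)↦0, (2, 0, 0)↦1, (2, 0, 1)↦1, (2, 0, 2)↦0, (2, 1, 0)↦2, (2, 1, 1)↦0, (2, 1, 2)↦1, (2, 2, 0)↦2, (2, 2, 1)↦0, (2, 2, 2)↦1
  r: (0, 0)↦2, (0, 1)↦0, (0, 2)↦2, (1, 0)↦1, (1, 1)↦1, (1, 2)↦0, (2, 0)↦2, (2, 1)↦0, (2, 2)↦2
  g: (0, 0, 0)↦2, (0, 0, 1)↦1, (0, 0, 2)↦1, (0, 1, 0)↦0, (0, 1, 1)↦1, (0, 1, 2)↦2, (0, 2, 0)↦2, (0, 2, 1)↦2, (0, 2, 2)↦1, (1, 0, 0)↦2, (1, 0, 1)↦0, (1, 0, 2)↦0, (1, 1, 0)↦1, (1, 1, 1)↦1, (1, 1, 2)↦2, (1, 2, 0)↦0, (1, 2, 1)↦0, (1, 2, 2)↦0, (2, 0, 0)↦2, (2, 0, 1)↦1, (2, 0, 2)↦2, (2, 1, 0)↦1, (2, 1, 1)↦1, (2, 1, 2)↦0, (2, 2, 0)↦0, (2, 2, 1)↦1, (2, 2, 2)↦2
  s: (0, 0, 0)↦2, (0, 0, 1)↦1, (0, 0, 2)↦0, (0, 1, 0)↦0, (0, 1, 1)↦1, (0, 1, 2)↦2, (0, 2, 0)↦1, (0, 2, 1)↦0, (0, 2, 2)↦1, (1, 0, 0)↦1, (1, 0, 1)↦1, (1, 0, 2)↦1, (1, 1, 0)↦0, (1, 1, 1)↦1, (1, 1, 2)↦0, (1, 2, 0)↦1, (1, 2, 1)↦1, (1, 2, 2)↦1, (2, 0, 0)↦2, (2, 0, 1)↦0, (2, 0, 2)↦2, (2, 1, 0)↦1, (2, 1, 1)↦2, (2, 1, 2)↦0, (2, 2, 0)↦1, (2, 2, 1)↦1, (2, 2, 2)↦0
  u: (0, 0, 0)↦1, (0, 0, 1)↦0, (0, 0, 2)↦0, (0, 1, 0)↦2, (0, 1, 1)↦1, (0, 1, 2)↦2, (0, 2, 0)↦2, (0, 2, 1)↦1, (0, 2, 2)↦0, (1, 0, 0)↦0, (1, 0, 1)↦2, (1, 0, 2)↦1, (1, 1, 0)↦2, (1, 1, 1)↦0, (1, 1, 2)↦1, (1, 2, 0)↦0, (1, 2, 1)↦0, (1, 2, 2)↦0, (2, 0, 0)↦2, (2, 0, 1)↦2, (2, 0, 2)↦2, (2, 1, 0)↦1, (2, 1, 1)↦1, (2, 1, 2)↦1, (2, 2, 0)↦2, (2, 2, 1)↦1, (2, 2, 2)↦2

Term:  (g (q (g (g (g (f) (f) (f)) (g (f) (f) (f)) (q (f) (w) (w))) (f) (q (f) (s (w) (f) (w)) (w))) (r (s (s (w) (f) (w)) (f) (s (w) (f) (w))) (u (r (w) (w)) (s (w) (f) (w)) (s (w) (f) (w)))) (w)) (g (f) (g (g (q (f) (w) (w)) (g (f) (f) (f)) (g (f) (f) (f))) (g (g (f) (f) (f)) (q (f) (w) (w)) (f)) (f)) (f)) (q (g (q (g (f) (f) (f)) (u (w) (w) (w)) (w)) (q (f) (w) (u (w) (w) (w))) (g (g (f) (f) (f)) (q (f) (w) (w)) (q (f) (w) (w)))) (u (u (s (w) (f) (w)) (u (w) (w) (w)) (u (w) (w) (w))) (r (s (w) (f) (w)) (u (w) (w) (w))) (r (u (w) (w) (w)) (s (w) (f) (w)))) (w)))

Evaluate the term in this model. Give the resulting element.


  f = 0
  f = 0
  f = 0
  (g (f) (f) (f)) = g(0, 0, 0) = 2
  f = 0
  f = 0
  f = 0
  (g (f) (f) (f)) = g(0, 0, 0) = 2
  f = 0
  w = 1
  w = 1
  (q (f) (w) (w)) = q(0, 1, 1) = 0
  (g (g (f) (f) (f)) (g (f) (f) (f)) (q (f) (w) (w))) = g(2, 2, 0) = 0
  f = 0
  f = 0
  w = 1
  f = 0
  w = 1
  (s (w) (f) (w)) = s(1, 0, 1) = 1
  w = 1
  (q (f) (s (w) (f) (w)) (w)) = q(0, 1, 1) = 0
  (g (g (g (f) (f) (f)) (g (f) (f) (f)) (q (f) (w) (w))) (f) (q (f) (s (w) (f) (w)) (w))) = g(0, 0, 0) = 2
  w = 1
  f = 0
  w = 1
  (s (w) (f) (w)) = s(1, 0, 1) = 1
  f = 0
  w = 1
  f = 0
  w = 1
  (s (w) (f) (w)) = s(1, 0, 1) = 1
  (s (s (w) (f) (w)) (f) (s (w) (f) (w))) = s(1, 0, 1) = 1
  w = 1
  w = 1
  (r (w) (w)) = r(1, 1) = 1
  w = 1
  f = 0
  w = 1
  (s (w) (f) (w)) = s(1, 0, 1) = 1
  w = 1
  f = 0
  w = 1
  (s (w) (f) (w)) = s(1, 0, 1) = 1
  (u (r (w) (w)) (s (w) (f) (w)) (s (w) (f) (w))) = u(1, 1, 1) = 0
  (r (s (s (w) (f) (w)) (f) (s (w) (f) (w))) (u (r (w) (w)) (s (w) (f) (w)) (s (w) (f) (w)))) = r(1, 0) = 1
  w = 1
  (q (g (g (g (f) (f) (f)) (g (f) (f) (f)) (q (f) (w) (w))) (f) (q (f) (s (w) (f) (w)) (w))) (r (s (s (w) (f) (w)) (f) (s (w) (f) (w))) (u (r (w) (w)) (s (w) (f) (w)) (s (w) (f) (w)))) (w)) = q(2, 1, 1) = 0
  f = 0
  f = 0
  w = 1
  w = 1
  (q (f) (w) (w)) = q(0, 1, 1) = 0
  f = 0
  f = 0
  f = 0
  (g (f) (f) (f)) = g(0, 0, 0) = 2
  f = 0
  f = 0
  f = 0
  (g (f) (f) (f)) = g(0, 0, 0) = 2
  (g (q (f) (w) (w)) (g (f) (f) (f)) (g (f) (f) (f))) = g(0, 2, 2) = 1
  f = 0
  f = 0
  f = 0
  (g (f) (f) (f)) = g(0, 0, 0) = 2
  f = 0
  w = 1
  w = 1
  (q (f) (w) (w)) = q(0, 1, 1) = 0
  f = 0
  (g (g (f) (f) (f)) (q (f) (w) (w)) (f)) = g(2, 0, 0) = 2
  f = 0
  (g (g (q (f) (w) (w)) (g (f) (f) (f)) (g (f) (f) (f))) (g (g (f) (f) (f)) (q (f) (w) (w)) (f)) (f)) = g(1, 2, 0) = 0
  f = 0
  (g (f) (g (g (q (f) (w) (w)) (g (f) (f) (f)) (g (f) (f) (f))) (g (g (f) (f) (f)) (q (f) (w) (w)) (f)) (f)) (f)) = g(0, 0, 0) = 2
  f = 0
  f = 0
  f = 0
  (g (f) (f) (f)) = g(0, 0, 0) = 2
  w = 1
  w = 1
  w = 1
  (u (w) (w) (w)) = u(1, 1, 1) = 0
  w = 1
  (q (g (f) (f) (f)) (u (w) (w) (w)) (w)) = q(2, 0, 1) = 1
  f = 0
  w = 1
  w = 1
  w = 1
  w = 1
  (u (w) (w) (w)) = u(1, 1, 1) = 0
  (q (f) (w) (u (w) (w) (w))) = q(0, 1, 0) = 0
  f = 0
  f = 0
  f = 0
  (g (f) (f) (f)) = g(0, 0, 0) = 2
  f = 0
  w = 1
  w = 1
  (q (f) (w) (w)) = q(0, 1, 1) = 0
  f = 0
  w = 1
  w = 1
  (q (f) (w) (w)) = q(0, 1, 1) = 0
  (g (g (f) (f) (f)) (q (f) (w) (w)) (q (f) (w) (w))) = g(2, 0, 0) = 2
  (g (q (g (f) (f) (f)) (u (w) (w) (w)) (w)) (q (f) (w) (u (w) (w) (w))) (g (g (f) (f) (f)) (q (f) (w) (w)) (q (f) (w) (w)))) = g(1, 0, 2) = 0
  w = 1
  f = 0
  w = 1
  (s (w) (f) (w)) = s(1, 0, 1) = 1
  w = 1
  w = 1
  w = 1
  (u (w) (w) (w)) = u(1, 1, 1) = 0
  w = 1
  w = 1
  w = 1
  (u (w) (w) (w)) = u(1, 1, 1) = 0
  (u (s (w) (f) (w)) (u (w) (w) (w)) (u (w) (w) (w))) = u(1, 0, 0) = 0
  w = 1
  f = 0
  w = 1
  (s (w) (f) (w)) = s(1, 0, 1) = 1
  w = 1
  w = 1
  w = 1
  (u (w) (w) (w)) = u(1, 1, 1) = 0
  (r (s (w) (f) (w)) (u (w) (w) (w))) = r(1, 0) = 1
  w = 1
  w = 1
  w = 1
  (u (w) (w) (w)) = u(1, 1, 1) = 0
  w = 1
  f = 0
  w = 1
  (s (w) (f) (w)) = s(1, 0, 1) = 1
  (r (u (w) (w) (w)) (s (w) (f) (w))) = r(0, 1) = 0
  (u (u (s (w) (f) (w)) (u (w) (w) (w)) (u (w) (w) (w))) (r (s (w) (f) (w)) (u (w) (w) (w))) (r (u (w) (w) (w)) (s (w) (f) (w)))) = u(0, 1, 0) = 2
  w = 1
  (q (g (q (g (f) (f) (f)) (u (w) (w) (w)) (w)) (q (f) (w) (u (w) (w) (w))) (g (g (f) (f) (f)) (q (f) (w) (w)) (q (f) (w) (w)))) (u (u (s (w) (f) (w)) (u (w) (w) (w)) (u (w) (w) (w))) (r (s (w) (f) (w)) (u (w) (w) (w))) (r (u (w) (w) (w)) (s (w) (f) (w)))) (w)) = q(0, 2, 1) = 1
  (g (q (g (g (g (f) (f) (f)) (g (f) (f) (f)) (q (f) (w) (w))) (f) (q (f) (s (w) (f) (w)) (w))) (r (s (s (w) (f) (w)) (f) (s (w) (f) (w))) (u (r (w) (w)) (s (w) (f) (w)) (s (w) (f) (w)))) (w)) (g (f) (g (g (q (f) (w) (w)) (g (f) (f) (f)) (g (f) (f) (f))) (g (g (f) (f) (f)) (q (f) (w) (w)) (f)) (f)) (f)) (q (g (q (g (f) (f) (f)) (u (w) (w) (w)) (w)) (q (f) (w) (u (w) (w) (w))) (g (g (f) (f) (f)) (q (f) (w) (w)) (q (f) (w) (w)))) (u (u (s (w) (f) (w)) (u (w) (w) (w)) (u (w) (w) (w))) (r (s (w) (f) (w)) (u (w) (w) (w))) (r (u (w) (w) (w)) (s (w) (f) (w)))) (w))) = g(0, 2, 1) = 2

value = 2


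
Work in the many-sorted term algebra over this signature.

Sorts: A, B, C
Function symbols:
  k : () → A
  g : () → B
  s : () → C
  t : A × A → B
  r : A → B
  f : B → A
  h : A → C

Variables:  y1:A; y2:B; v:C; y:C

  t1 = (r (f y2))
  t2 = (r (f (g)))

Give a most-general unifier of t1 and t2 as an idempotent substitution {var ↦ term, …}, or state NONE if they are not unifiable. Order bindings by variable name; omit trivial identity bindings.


{y2 ↦ (g)}


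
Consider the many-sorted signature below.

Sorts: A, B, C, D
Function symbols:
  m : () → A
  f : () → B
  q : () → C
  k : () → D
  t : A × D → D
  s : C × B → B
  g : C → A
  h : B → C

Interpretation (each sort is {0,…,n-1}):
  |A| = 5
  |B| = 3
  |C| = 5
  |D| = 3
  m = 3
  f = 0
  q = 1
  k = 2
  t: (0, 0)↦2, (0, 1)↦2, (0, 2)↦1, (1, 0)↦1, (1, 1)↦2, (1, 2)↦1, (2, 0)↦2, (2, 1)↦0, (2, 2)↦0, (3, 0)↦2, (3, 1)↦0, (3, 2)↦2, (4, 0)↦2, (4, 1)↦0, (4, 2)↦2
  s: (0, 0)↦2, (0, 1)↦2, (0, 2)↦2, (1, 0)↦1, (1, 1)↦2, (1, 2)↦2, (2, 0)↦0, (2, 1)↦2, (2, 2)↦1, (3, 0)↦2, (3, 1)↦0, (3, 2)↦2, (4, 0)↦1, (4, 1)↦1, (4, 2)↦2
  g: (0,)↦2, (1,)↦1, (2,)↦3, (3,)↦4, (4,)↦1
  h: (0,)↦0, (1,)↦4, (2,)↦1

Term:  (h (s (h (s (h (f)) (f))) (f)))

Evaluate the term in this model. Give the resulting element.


value = 4

  f = 0
  (h (f)) = h(0,) = 0
  f = 0
  (s (h (f)) (f)) = s(0, 0) = 2
  (h (s (h (f)) (f))) = h(2,) = 1
  f = 0
  (s (h (s (h (f)) (f))) (f)) = s(1, 0) = 1
  (h (s (h (s (h (f)) (f))) (f))) = h(1,) = 4


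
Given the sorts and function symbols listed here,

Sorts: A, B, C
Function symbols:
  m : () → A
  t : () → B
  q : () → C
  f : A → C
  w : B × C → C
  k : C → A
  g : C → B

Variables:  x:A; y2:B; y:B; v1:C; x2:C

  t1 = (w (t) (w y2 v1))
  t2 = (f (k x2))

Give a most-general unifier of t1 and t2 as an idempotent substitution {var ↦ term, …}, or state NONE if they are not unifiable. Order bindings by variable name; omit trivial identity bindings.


head clash or occurs-check failure — not unifiable

NONE (not unifiable)
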